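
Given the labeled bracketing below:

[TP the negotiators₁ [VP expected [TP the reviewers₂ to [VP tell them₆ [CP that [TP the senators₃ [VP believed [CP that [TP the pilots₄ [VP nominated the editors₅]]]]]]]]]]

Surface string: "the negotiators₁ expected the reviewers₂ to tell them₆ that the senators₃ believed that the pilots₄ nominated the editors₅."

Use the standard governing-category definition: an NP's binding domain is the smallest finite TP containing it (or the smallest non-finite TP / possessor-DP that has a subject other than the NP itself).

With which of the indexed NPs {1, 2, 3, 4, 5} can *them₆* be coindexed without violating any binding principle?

{1}

*them* is a pronoun, so Principle B applies: it must be free in its binding domain.
Binding domain of *them₆*: the embedded TP, whose subject is the reviewers₂.
*the negotiators₁* c-commands the pronoun but from outside its binding domain, and is not c-commanded by it → coindexation permitted.
*the reviewers₂* c-commands the pronoun within its binding domain → coindexation would violate Principle B.
*the senators₃*: the pronoun c-commands this R-expression → coindexation would violate Principle C on *the senators₃*.
*the pilots₄*: the pronoun c-commands this R-expression → coindexation would violate Principle C on *the pilots₄*.
*the editors₅*: the pronoun c-commands this R-expression → coindexation would violate Principle C on *the editors₅*.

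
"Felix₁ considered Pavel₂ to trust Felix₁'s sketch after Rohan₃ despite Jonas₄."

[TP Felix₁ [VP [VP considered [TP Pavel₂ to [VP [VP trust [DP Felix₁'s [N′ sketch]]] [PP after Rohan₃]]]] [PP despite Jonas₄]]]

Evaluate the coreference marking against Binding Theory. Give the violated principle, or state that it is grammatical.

Principle C

The two coindexed NPs are *Felix₁* (the lower occurrence) and *Felix₁* (the higher occurrence).
*Felix₁* (the lower occurrence) is an R-expression. Principle C requires it to be free everywhere.
*Felix₁* (the higher occurrence) c-commands it and carries the same index.
The R-expression is bound → Principle C violation.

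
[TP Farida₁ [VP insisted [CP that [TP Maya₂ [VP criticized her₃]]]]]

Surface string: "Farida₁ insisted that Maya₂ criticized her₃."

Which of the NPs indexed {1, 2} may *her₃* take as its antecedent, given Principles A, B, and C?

*her* is a pronoun, so Principle B applies: it must be free in its binding domain.
Binding domain of *her₃*: the embedded TP, whose subject is Maya₂.
*Farida₁* c-commands the pronoun but from outside its binding domain, and is not c-commanded by it → coindexation permitted.
*Maya₂* c-commands the pronoun within its binding domain → coindexation would violate Principle B.

{1}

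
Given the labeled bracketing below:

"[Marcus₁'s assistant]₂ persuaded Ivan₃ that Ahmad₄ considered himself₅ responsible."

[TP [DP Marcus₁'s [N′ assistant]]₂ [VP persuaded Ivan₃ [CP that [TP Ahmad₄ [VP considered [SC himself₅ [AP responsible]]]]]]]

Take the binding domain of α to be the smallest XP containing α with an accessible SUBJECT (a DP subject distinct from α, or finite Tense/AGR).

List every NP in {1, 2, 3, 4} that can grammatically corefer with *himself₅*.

*himself* is an anaphor, so Principle A applies: it must be bound in its binding domain.
Binding domain of *himself₅*: the embedded TP, whose subject is Ahmad₄.
*Marcus₁* does not c-command the anaphor → cannot bind it.
*[Marcus₁'s assistant]₂* c-commands the anaphor but is outside its binding domain → cannot satisfy Principle A.
*Ivan₃* c-commands the anaphor but is outside its binding domain → cannot satisfy Principle A.
*Ahmad₄* c-commands the anaphor within its binding domain → licit binder.

{4}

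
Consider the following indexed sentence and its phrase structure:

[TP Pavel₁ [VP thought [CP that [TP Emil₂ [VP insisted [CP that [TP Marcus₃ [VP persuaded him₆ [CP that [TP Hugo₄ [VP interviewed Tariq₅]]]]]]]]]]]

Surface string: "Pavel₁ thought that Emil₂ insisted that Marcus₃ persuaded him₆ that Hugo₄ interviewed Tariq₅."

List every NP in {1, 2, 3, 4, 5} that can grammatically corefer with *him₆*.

{1, 2}

*him* is a pronoun, so Principle B applies: it must be free in its binding domain.
Binding domain of *him₆*: the embedded TP, whose subject is Marcus₃.
*Pavel₁* c-commands the pronoun but from outside its binding domain, and is not c-commanded by it → coindexation permitted.
*Emil₂* c-commands the pronoun but from outside its binding domain, and is not c-commanded by it → coindexation permitted.
*Marcus₃* c-commands the pronoun within its binding domain → coindexation would violate Principle B.
*Hugo₄*: the pronoun c-commands this R-expression → coindexation would violate Principle C on *Hugo₄*.
*Tariq₅*: the pronoun c-commands this R-expression → coindexation would violate Principle C on *Tariq₅*.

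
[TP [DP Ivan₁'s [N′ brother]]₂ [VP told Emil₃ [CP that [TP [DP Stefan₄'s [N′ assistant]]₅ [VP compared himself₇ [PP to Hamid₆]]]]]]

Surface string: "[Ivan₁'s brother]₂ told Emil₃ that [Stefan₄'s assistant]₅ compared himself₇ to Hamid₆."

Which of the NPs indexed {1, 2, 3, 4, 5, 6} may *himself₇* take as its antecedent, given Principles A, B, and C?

{5}

*himself* is an anaphor, so Principle A applies: it must be bound in its binding domain.
Binding domain of *himself₇*: the embedded TP, whose subject is [Stefan₄'s assistant]₅.
*Ivan₁* does not c-command the anaphor → cannot bind it.
*[Ivan₁'s brother]₂* c-commands the anaphor but is outside its binding domain → cannot satisfy Principle A.
*Emil₃* c-commands the anaphor but is outside its binding domain → cannot satisfy Principle A.
*Stefan₄* does not c-command the anaphor → cannot bind it.
*[Stefan₄'s assistant]₅* c-commands the anaphor within its binding domain → licit binder.
*Hamid₆* does not c-command the anaphor → cannot bind it.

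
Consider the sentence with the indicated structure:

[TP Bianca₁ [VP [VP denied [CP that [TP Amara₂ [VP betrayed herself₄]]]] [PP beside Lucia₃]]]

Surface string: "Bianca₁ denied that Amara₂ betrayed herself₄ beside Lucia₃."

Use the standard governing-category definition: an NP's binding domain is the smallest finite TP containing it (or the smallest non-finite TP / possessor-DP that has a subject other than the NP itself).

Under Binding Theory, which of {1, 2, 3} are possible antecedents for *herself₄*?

{2}

*herself* is an anaphor, so Principle A applies: it must be bound in its binding domain.
Binding domain of *herself₄*: the embedded TP, whose subject is Amara₂.
*Bianca₁* c-commands the anaphor but is outside its binding domain → cannot satisfy Principle A.
*Amara₂* c-commands the anaphor within its binding domain → licit binder.
*Lucia₃* does not c-command the anaphor → cannot bind it.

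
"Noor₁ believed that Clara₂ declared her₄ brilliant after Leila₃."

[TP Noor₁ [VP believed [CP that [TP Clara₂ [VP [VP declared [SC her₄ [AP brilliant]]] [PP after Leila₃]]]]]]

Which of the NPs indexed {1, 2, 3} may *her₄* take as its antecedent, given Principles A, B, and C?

{1, 3}

*her* is a pronoun, so Principle B applies: it must be free in its binding domain.
Binding domain of *her₄*: the embedded TP, whose subject is Clara₂.
*Noor₁* c-commands the pronoun but from outside its binding domain, and is not c-commanded by it → coindexation permitted.
*Clara₂* c-commands the pronoun within its binding domain → coindexation would violate Principle B.
*Leila₃* and the pronoun do not c-command one another → neither Principle B nor Principle C is at stake; coindexation permitted.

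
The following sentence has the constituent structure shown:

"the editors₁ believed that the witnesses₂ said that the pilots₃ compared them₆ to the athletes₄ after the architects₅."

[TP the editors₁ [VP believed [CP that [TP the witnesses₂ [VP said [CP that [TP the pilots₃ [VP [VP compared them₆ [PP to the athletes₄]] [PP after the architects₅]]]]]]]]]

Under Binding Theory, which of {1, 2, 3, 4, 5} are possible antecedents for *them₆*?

{1, 2, 5}

*them* is a pronoun, so Principle B applies: it must be free in its binding domain.
Binding domain of *them₆*: the embedded TP, whose subject is the pilots₃.
*the editors₁* c-commands the pronoun but from outside its binding domain, and is not c-commanded by it → coindexation permitted.
*the witnesses₂* c-commands the pronoun but from outside its binding domain, and is not c-commanded by it → coindexation permitted.
*the pilots₃* c-commands the pronoun within its binding domain → coindexation would violate Principle B.
*the athletes₄*: the pronoun c-commands this R-expression → coindexation would violate Principle C on *the athletes₄*.
*the architects₅* and the pronoun do not c-command one another → neither Principle B nor Principle C is at stake; coindexation permitted.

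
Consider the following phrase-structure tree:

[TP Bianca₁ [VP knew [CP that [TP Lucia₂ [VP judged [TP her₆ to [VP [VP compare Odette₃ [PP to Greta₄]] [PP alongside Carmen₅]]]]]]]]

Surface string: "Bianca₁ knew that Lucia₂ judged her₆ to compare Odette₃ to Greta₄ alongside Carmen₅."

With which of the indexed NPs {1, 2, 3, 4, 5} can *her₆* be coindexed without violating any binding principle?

*her* is a pronoun, so Principle B applies: it must be free in its binding domain.
Binding domain of *her₆*: the embedded TP, whose subject is Lucia₂.
*Bianca₁* c-commands the pronoun but from outside its binding domain, and is not c-commanded by it → coindexation permitted.
*Lucia₂* c-commands the pronoun within its binding domain → coindexation would violate Principle B.
*Odette₃*: the pronoun c-commands this R-expression → coindexation would violate Principle C on *Odette₃*.
*Greta₄*: the pronoun c-commands this R-expression → coindexation would violate Principle C on *Greta₄*.
*Carmen₅*: the pronoun c-commands this R-expression → coindexation would violate Principle C on *Carmen₅*.

{1}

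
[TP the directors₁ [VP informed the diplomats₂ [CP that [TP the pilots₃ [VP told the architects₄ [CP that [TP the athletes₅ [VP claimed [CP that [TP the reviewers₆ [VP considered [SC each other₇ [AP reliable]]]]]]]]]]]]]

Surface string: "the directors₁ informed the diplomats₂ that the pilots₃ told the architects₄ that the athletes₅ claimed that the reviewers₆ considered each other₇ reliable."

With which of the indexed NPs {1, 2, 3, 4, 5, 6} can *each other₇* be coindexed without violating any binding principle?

{6}

*each other* is an anaphor, so Principle A applies: it must be bound in its binding domain.
Binding domain of *each other₇*: the embedded TP, whose subject is the reviewers₆.
*the directors₁* c-commands the anaphor but is outside its binding domain → cannot satisfy Principle A.
*the diplomats₂* c-commands the anaphor but is outside its binding domain → cannot satisfy Principle A.
*the pilots₃* c-commands the anaphor but is outside its binding domain → cannot satisfy Principle A.
*the architects₄* c-commands the anaphor but is outside its binding domain → cannot satisfy Principle A.
*the athletes₅* c-commands the anaphor but is outside its binding domain → cannot satisfy Principle A.
*the reviewers₆* c-commands the anaphor within its binding domain → licit binder.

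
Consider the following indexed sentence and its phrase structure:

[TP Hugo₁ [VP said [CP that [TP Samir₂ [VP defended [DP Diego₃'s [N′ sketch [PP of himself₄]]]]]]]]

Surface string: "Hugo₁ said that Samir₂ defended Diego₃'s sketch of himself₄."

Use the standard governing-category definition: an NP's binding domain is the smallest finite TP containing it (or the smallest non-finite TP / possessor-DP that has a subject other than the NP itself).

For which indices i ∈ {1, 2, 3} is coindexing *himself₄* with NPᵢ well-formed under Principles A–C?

*himself* is an anaphor, so Principle A applies: it must be bound in its binding domain.
Binding domain of *himself₄*: the possessed DP, whose subject is Diego₃.
*Hugo₁* c-commands the anaphor but is outside its binding domain → cannot satisfy Principle A.
*Samir₂* c-commands the anaphor but is outside its binding domain → cannot satisfy Principle A.
*Diego₃* c-commands the anaphor within its binding domain → licit binder.

{3}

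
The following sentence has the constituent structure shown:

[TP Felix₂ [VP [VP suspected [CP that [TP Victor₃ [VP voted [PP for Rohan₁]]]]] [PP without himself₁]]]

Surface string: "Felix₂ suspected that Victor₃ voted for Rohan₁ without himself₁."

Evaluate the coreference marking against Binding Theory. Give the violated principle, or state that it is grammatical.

Principle A

The two coindexed NPs are *Rohan₁* and *himself₁*.
*himself₁* is an anaphor. Principle A requires it to be bound within its binding domain — the matrix TP, whose subject is Felix₂.
Within that domain it is c-commanded by *Felix₂*, which does not share its index.
*Rohan₁* does not c-command the anaphor at all.
The anaphor is unbound in its domain → Principle A violation.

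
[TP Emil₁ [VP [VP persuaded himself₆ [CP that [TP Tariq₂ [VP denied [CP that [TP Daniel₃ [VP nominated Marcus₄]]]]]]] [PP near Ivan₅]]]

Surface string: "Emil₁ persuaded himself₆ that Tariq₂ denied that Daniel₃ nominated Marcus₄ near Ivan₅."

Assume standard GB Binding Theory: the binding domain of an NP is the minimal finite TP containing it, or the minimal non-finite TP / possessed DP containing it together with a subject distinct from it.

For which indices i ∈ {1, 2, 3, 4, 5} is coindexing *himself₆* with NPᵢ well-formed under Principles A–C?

{1}

*himself* is an anaphor, so Principle A applies: it must be bound in its binding domain.
Binding domain of *himself₆*: the matrix TP, whose subject is Emil₁.
*Emil₁* c-commands the anaphor within its binding domain → licit binder.
*Tariq₂* does not c-command the anaphor → cannot bind it.
*Daniel₃* does not c-command the anaphor → cannot bind it.
*Marcus₄* does not c-command the anaphor → cannot bind it.
*Ivan₅* does not c-command the anaphor → cannot bind it.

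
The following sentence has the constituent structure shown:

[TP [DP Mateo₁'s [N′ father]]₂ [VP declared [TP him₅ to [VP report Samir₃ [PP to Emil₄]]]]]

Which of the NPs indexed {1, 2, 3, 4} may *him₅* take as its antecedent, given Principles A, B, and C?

{1}

*him* is a pronoun, so Principle B applies: it must be free in its binding domain.
Binding domain of *him₅*: the matrix TP, whose subject is [Mateo₁'s father]₂.
*Mateo₁* and the pronoun do not c-command one another → neither Principle B nor Principle C is at stake; coindexation permitted.
*[Mateo₁'s father]₂* c-commands the pronoun within its binding domain → coindexation would violate Principle B.
*Samir₃*: the pronoun c-commands this R-expression → coindexation would violate Principle C on *Samir₃*.
*Emil₄*: the pronoun c-commands this R-expression → coindexation would violate Principle C on *Emil₄*.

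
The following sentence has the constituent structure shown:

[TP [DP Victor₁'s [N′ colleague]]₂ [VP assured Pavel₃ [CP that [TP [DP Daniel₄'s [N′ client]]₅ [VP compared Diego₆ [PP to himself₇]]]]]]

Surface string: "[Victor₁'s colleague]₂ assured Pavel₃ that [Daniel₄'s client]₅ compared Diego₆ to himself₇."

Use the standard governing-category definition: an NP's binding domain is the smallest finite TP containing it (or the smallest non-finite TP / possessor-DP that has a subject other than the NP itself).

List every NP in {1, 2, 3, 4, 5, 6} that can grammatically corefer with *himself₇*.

*himself* is an anaphor, so Principle A applies: it must be bound in its binding domain.
Binding domain of *himself₇*: the embedded TP, whose subject is [Daniel₄'s client]₅.
*Victor₁* does not c-command the anaphor → cannot bind it.
*[Victor₁'s colleague]₂* c-commands the anaphor but is outside its binding domain → cannot satisfy Principle A.
*Pavel₃* c-commands the anaphor but is outside its binding domain → cannot satisfy Principle A.
*Daniel₄* does not c-command the anaphor → cannot bind it.
*[Daniel₄'s client]₅* c-commands the anaphor within its binding domain → licit binder.
*Diego₆* c-commands the anaphor within its binding domain → licit binder.

{5, 6}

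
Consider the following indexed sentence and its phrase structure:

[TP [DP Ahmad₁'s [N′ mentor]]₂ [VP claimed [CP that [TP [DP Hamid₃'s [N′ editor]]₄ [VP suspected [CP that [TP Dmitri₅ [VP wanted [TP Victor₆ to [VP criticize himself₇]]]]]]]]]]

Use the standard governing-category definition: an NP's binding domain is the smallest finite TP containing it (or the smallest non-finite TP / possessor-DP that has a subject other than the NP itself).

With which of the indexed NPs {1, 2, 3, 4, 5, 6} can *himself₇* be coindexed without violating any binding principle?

{6}

*himself* is an anaphor, so Principle A applies: it must be bound in its binding domain.
Binding domain of *himself₇*: the embedded TP, whose subject is Victor₆.
*Ahmad₁* does not c-command the anaphor → cannot bind it.
*[Ahmad₁'s mentor]₂* c-commands the anaphor but is outside its binding domain → cannot satisfy Principle A.
*Hamid₃* does not c-command the anaphor → cannot bind it.
*[Hamid₃'s editor]₄* c-commands the anaphor but is outside its binding domain → cannot satisfy Principle A.
*Dmitri₅* c-commands the anaphor but is outside its binding domain → cannot satisfy Principle A.
*Victor₆* c-commands the anaphor within its binding domain → licit binder.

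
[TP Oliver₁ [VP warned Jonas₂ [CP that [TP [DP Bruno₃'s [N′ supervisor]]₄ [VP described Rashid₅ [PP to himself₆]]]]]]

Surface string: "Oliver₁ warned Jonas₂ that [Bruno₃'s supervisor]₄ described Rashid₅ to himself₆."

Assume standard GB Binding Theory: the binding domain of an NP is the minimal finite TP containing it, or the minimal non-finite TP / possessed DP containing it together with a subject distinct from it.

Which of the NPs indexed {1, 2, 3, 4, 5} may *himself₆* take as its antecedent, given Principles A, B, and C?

*himself* is an anaphor, so Principle A applies: it must be bound in its binding domain.
Binding domain of *himself₆*: the embedded TP, whose subject is [Bruno₃'s supervisor]₄.
*Oliver₁* c-commands the anaphor but is outside its binding domain → cannot satisfy Principle A.
*Jonas₂* c-commands the anaphor but is outside its binding domain → cannot satisfy Principle A.
*Bruno₃* does not c-command the anaphor → cannot bind it.
*[Bruno₃'s supervisor]₄* c-commands the anaphor within its binding domain → licit binder.
*Rashid₅* c-commands the anaphor within its binding domain → licit binder.

{4, 5}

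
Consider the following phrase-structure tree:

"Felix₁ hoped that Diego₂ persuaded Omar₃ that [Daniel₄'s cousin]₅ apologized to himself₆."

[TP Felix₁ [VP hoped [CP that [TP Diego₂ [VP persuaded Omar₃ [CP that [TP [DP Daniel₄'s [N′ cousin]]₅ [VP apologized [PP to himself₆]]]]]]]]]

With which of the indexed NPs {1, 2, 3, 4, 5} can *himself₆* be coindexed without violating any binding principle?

*himself* is an anaphor, so Principle A applies: it must be bound in its binding domain.
Binding domain of *himself₆*: the embedded TP, whose subject is [Daniel₄'s cousin]₅.
*Felix₁* c-commands the anaphor but is outside its binding domain → cannot satisfy Principle A.
*Diego₂* c-commands the anaphor but is outside its binding domain → cannot satisfy Principle A.
*Omar₃* c-commands the anaphor but is outside its binding domain → cannot satisfy Principle A.
*Daniel₄* does not c-command the anaphor → cannot bind it.
*[Daniel₄'s cousin]₅* c-commands the anaphor within its binding domain → licit binder.

{5}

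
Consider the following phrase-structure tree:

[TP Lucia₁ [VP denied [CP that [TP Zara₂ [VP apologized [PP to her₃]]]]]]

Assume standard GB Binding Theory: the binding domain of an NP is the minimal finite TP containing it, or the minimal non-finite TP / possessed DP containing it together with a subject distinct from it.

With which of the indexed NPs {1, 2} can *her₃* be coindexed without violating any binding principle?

{1}

*her* is a pronoun, so Principle B applies: it must be free in its binding domain.
Binding domain of *her₃*: the embedded TP, whose subject is Zara₂.
*Lucia₁* c-commands the pronoun but from outside its binding domain, and is not c-commanded by it → coindexation permitted.
*Zara₂* c-commands the pronoun within its binding domain → coindexation would violate Principle B.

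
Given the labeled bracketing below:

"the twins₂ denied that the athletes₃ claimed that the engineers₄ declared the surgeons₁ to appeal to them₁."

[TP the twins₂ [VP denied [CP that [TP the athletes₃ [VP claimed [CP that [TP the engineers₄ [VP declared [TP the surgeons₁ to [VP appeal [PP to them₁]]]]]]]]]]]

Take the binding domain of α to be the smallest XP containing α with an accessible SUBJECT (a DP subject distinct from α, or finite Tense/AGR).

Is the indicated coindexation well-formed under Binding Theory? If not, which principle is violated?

The two coindexed NPs are *the surgeons₁* and *them₁*.
*them₁* is a pronoun. Its binding domain is the embedded TP, whose subject is the surgeons₁.
*the surgeons₁* c-commands it within that domain and carries the same index.
The pronoun is locally bound → Principle B violation.

Principle B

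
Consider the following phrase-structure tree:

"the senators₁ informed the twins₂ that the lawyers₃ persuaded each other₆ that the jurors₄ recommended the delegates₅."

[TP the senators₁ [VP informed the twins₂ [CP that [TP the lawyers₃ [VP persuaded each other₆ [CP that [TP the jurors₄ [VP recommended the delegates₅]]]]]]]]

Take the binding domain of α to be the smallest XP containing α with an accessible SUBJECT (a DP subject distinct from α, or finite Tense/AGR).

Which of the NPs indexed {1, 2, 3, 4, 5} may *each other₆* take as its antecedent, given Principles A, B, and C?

*each other* is an anaphor, so Principle A applies: it must be bound in its binding domain.
Binding domain of *each other₆*: the embedded TP, whose subject is the lawyers₃.
*the senators₁* c-commands the anaphor but is outside its binding domain → cannot satisfy Principle A.
*the twins₂* c-commands the anaphor but is outside its binding domain → cannot satisfy Principle A.
*the lawyers₃* c-commands the anaphor within its binding domain → licit binder.
*the jurors₄* does not c-command the anaphor → cannot bind it.
*the delegates₅* does not c-command the anaphor → cannot bind it.

{3}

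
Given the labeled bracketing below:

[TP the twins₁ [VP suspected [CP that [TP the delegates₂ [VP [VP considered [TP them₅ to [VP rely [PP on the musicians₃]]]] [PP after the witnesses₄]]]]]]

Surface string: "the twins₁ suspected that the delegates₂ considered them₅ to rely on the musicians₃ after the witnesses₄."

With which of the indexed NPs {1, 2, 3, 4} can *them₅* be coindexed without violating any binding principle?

{1, 4}

*them* is a pronoun, so Principle B applies: it must be free in its binding domain.
Binding domain of *them₅*: the embedded TP, whose subject is the delegates₂.
*the twins₁* c-commands the pronoun but from outside its binding domain, and is not c-commanded by it → coindexation permitted.
*the delegates₂* c-commands the pronoun within its binding domain → coindexation would violate Principle B.
*the musicians₃*: the pronoun c-commands this R-expression → coindexation would violate Principle C on *the musicians₃*.
*the witnesses₄* and the pronoun do not c-command one another → neither Principle B nor Principle C is at stake; coindexation permitted.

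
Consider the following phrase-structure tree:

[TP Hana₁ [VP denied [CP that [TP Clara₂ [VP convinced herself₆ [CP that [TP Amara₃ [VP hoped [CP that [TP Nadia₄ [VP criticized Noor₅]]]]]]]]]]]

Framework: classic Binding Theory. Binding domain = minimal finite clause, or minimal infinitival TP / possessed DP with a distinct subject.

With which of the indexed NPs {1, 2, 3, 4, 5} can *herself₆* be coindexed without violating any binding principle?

*herself* is an anaphor, so Principle A applies: it must be bound in its binding domain.
Binding domain of *herself₆*: the embedded TP, whose subject is Clara₂.
*Hana₁* c-commands the anaphor but is outside its binding domain → cannot satisfy Principle A.
*Clara₂* c-commands the anaphor within its binding domain → licit binder.
*Amara₃* does not c-command the anaphor → cannot bind it.
*Nadia₄* does not c-command the anaphor → cannot bind it.
*Noor₅* does not c-command the anaphor → cannot bind it.

{2}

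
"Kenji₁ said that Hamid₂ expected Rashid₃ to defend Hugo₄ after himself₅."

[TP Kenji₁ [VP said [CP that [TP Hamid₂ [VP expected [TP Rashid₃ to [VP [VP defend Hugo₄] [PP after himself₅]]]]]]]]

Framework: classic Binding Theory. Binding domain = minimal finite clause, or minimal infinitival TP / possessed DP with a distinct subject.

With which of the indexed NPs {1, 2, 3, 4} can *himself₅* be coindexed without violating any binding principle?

{3}

*himself* is an anaphor, so Principle A applies: it must be bound in its binding domain.
Binding domain of *himself₅*: the embedded TP, whose subject is Rashid₃.
*Kenji₁* c-commands the anaphor but is outside its binding domain → cannot satisfy Principle A.
*Hamid₂* c-commands the anaphor but is outside its binding domain → cannot satisfy Principle A.
*Rashid₃* c-commands the anaphor within its binding domain → licit binder.
*Hugo₄* does not c-command the anaphor → cannot bind it.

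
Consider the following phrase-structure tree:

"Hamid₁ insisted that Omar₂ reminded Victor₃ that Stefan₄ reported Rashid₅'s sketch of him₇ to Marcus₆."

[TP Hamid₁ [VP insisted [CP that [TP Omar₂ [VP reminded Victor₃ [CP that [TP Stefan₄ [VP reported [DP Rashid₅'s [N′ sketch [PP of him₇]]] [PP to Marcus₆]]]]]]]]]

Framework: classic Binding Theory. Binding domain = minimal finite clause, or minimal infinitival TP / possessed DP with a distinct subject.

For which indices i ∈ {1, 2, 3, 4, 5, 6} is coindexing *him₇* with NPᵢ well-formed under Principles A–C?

*him* is a pronoun, so Principle B applies: it must be free in its binding domain.
Binding domain of *him₇*: the possessed DP, whose subject is Rashid₅.
*Hamid₁* c-commands the pronoun but from outside its binding domain, and is not c-commanded by it → coindexation permitted.
*Omar₂* c-commands the pronoun but from outside its binding domain, and is not c-commanded by it → coindexation permitted.
*Victor₃* c-commands the pronoun but from outside its binding domain, and is not c-commanded by it → coindexation permitted.
*Stefan₄* c-commands the pronoun but from outside its binding domain, and is not c-commanded by it → coindexation permitted.
*Rashid₅* c-commands the pronoun within its binding domain → coindexation would violate Principle B.
*Marcus₆* and the pronoun do not c-command one another → neither Principle B nor Principle C is at stake; coindexation permitted.

{1, 2, 3, 4, 6}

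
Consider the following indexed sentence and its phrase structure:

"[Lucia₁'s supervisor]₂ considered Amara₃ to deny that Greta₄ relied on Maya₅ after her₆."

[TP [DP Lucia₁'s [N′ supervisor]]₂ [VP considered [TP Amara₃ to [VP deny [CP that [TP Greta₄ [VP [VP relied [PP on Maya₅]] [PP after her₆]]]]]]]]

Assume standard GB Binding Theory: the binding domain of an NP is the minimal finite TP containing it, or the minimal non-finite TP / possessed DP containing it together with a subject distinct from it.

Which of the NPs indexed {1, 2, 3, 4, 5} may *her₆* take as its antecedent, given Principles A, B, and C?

*her* is a pronoun, so Principle B applies: it must be free in its binding domain.
Binding domain of *her₆*: the embedded TP, whose subject is Greta₄.
*Lucia₁* and the pronoun do not c-command one another → neither Principle B nor Principle C is at stake; coindexation permitted.
*[Lucia₁'s supervisor]₂* c-commands the pronoun but from outside its binding domain, and is not c-commanded by it → coindexation permitted.
*Amara₃* c-commands the pronoun but from outside its binding domain, and is not c-commanded by it → coindexation permitted.
*Greta₄* c-commands the pronoun within its binding domain → coindexation would violate Principle B.
*Maya₅* and the pronoun do not c-command one another → neither Principle B nor Principle C is at stake; coindexation permitted.

{1, 2, 3, 5}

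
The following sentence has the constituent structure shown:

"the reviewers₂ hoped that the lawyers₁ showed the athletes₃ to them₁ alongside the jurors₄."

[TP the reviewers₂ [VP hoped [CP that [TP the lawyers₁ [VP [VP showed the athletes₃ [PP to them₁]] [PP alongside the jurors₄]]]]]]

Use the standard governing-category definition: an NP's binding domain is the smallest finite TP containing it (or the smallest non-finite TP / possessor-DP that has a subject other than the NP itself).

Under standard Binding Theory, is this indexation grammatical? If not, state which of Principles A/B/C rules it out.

The two coindexed NPs are *the lawyers₁* and *them₁*.
*them₁* is a pronoun. Its binding domain is the embedded TP, whose subject is the lawyers₁.
*the lawyers₁* c-commands it within that domain and carries the same index.
The pronoun is locally bound → Principle B violation.

Principle B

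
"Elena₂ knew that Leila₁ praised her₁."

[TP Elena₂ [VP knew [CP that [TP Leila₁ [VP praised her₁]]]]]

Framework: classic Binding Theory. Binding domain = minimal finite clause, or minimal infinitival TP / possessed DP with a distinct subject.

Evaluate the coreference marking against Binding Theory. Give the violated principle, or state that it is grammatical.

Principle B

The two coindexed NPs are *Leila₁* and *her₁*.
*her₁* is a pronoun. Its binding domain is the embedded TP, whose subject is Leila₁.
*Leila₁* c-commands it within that domain and carries the same index.
The pronoun is locally bound → Principle B violation.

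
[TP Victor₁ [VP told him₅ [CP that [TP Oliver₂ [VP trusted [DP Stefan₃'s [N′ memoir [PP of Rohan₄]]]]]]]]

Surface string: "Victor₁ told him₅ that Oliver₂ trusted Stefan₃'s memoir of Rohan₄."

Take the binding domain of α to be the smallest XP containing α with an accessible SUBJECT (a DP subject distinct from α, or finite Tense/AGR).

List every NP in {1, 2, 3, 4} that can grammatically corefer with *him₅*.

*him* is a pronoun, so Principle B applies: it must be free in its binding domain.
Binding domain of *him₅*: the matrix TP, whose subject is Victor₁.
*Victor₁* c-commands the pronoun within its binding domain → coindexation would violate Principle B.
*Oliver₂*: the pronoun c-commands this R-expression → coindexation would violate Principle C on *Oliver₂*.
*Stefan₃*: the pronoun c-commands this R-expression → coindexation would violate Principle C on *Stefan₃*.
*Rohan₄*: the pronoun c-commands this R-expression → coindexation would violate Principle C on *Rohan₄*.

none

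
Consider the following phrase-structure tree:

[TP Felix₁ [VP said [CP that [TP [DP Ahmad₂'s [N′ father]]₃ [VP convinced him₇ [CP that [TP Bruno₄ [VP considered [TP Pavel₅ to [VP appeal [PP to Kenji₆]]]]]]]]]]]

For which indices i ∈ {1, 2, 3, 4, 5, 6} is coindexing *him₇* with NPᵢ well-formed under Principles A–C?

*him* is a pronoun, so Principle B applies: it must be free in its binding domain.
Binding domain of *him₇*: the embedded TP, whose subject is [Ahmad₂'s father]₃.
*Felix₁* c-commands the pronoun but from outside its binding domain, and is not c-commanded by it → coindexation permitted.
*Ahmad₂* and the pronoun do not c-command one another → neither Principle B nor Principle C is at stake; coindexation permitted.
*[Ahmad₂'s father]₃* c-commands the pronoun within its binding domain → coindexation would violate Principle B.
*Bruno₄*: the pronoun c-commands this R-expression → coindexation would violate Principle C on *Bruno₄*.
*Pavel₅*: the pronoun c-commands this R-expression → coindexation would violate Principle C on *Pavel₅*.
*Kenji₆*: the pronoun c-commands this R-expression → coindexation would violate Principle C on *Kenji₆*.

{1, 2}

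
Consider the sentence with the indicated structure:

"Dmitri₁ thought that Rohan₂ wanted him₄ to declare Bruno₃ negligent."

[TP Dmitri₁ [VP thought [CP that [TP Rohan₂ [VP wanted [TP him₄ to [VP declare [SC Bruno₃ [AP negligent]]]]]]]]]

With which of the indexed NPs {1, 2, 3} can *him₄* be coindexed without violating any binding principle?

{1}

*him* is a pronoun, so Principle B applies: it must be free in its binding domain.
Binding domain of *him₄*: the embedded TP, whose subject is Rohan₂.
*Dmitri₁* c-commands the pronoun but from outside its binding domain, and is not c-commanded by it → coindexation permitted.
*Rohan₂* c-commands the pronoun within its binding domain → coindexation would violate Principle B.
*Bruno₃*: the pronoun c-commands this R-expression → coindexation would violate Principle C on *Bruno₃*.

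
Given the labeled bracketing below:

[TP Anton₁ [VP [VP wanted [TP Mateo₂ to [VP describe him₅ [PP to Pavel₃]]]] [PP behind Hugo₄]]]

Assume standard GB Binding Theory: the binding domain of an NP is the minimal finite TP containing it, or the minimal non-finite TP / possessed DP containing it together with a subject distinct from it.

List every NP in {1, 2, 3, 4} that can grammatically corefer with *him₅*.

{1, 4}

*him* is a pronoun, so Principle B applies: it must be free in its binding domain.
Binding domain of *him₅*: the embedded TP, whose subject is Mateo₂.
*Anton₁* c-commands the pronoun but from outside its binding domain, and is not c-commanded by it → coindexation permitted.
*Mateo₂* c-commands the pronoun within its binding domain → coindexation would violate Principle B.
*Pavel₃*: the pronoun c-commands this R-expression → coindexation would violate Principle C on *Pavel₃*.
*Hugo₄* and the pronoun do not c-command one another → neither Principle B nor Principle C is at stake; coindexation permitted.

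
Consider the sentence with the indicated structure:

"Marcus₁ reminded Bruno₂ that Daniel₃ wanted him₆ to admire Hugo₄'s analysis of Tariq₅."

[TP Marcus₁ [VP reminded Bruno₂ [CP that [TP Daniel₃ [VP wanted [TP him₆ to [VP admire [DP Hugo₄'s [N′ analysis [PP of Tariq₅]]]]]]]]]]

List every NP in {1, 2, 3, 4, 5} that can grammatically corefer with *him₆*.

{1, 2}

*him* is a pronoun, so Principle B applies: it must be free in its binding domain.
Binding domain of *him₆*: the embedded TP, whose subject is Daniel₃.
*Marcus₁* c-commands the pronoun but from outside its binding domain, and is not c-commanded by it → coindexation permitted.
*Bruno₂* c-commands the pronoun but from outside its binding domain, and is not c-commanded by it → coindexation permitted.
*Daniel₃* c-commands the pronoun within its binding domain → coindexation would violate Principle B.
*Hugo₄*: the pronoun c-commands this R-expression → coindexation would violate Principle C on *Hugo₄*.
*Tariq₅*: the pronoun c-commands this R-expression → coindexation would violate Principle C on *Tariq₅*.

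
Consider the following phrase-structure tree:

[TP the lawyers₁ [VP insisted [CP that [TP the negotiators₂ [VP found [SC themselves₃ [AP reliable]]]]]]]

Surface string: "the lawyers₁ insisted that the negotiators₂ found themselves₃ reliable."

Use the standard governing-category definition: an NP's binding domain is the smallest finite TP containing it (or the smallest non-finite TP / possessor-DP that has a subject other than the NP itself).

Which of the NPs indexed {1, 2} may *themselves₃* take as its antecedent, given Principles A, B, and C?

*themselves* is an anaphor, so Principle A applies: it must be bound in its binding domain.
Binding domain of *themselves₃*: the embedded TP, whose subject is the negotiators₂.
*the lawyers₁* c-commands the anaphor but is outside its binding domain → cannot satisfy Principle A.
*the negotiators₂* c-commands the anaphor within its binding domain → licit binder.

{2}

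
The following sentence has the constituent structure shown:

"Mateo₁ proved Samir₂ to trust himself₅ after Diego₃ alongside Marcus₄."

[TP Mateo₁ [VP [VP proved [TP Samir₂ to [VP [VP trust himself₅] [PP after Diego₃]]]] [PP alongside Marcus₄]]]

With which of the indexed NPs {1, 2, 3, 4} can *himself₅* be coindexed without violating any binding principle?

{2}

*himself* is an anaphor, so Principle A applies: it must be bound in its binding domain.
Binding domain of *himself₅*: the embedded TP, whose subject is Samir₂.
*Mateo₁* c-commands the anaphor but is outside its binding domain → cannot satisfy Principle A.
*Samir₂* c-commands the anaphor within its binding domain → licit binder.
*Diego₃* does not c-command the anaphor → cannot bind it.
*Marcus₄* does not c-command the anaphor → cannot bind it.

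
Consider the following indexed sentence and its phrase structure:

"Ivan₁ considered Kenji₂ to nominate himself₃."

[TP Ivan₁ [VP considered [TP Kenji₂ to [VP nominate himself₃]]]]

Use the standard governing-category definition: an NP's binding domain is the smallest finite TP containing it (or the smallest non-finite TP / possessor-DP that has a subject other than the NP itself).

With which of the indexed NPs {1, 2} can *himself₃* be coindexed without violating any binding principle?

{2}

*himself* is an anaphor, so Principle A applies: it must be bound in its binding domain.
Binding domain of *himself₃*: the embedded TP, whose subject is Kenji₂.
*Ivan₁* c-commands the anaphor but is outside its binding domain → cannot satisfy Principle A.
*Kenji₂* c-commands the anaphor within its binding domain → licit binder.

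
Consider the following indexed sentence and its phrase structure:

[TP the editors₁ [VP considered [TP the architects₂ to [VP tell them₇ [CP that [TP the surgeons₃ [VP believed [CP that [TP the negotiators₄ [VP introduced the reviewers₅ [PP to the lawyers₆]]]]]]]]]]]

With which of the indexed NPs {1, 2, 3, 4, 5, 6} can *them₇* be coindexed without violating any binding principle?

*them* is a pronoun, so Principle B applies: it must be free in its binding domain.
Binding domain of *them₇*: the embedded TP, whose subject is the architects₂.
*the editors₁* c-commands the pronoun but from outside its binding domain, and is not c-commanded by it → coindexation permitted.
*the architects₂* c-commands the pronoun within its binding domain → coindexation would violate Principle B.
*the surgeons₃*: the pronoun c-commands this R-expression → coindexation would violate Principle C on *the surgeons₃*.
*the negotiators₄*: the pronoun c-commands this R-expression → coindexation would violate Principle C on *the negotiators₄*.
*the reviewers₅*: the pronoun c-commands this R-expression → coindexation would violate Principle C on *the reviewers₅*.
*the lawyers₆*: the pronoun c-commands this R-expression → coindexation would violate Principle C on *the lawyers₆*.

{1}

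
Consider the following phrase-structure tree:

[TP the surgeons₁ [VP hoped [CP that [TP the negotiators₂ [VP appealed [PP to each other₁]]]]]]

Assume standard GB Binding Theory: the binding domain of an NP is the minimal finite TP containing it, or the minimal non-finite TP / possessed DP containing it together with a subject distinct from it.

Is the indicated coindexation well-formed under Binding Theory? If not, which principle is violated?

The two coindexed NPs are *the surgeons₁* and *each other₁*.
*each other₁* is an anaphor. Principle A requires it to be bound within its binding domain — the embedded TP, whose subject is the negotiators₂.
Within that domain it is c-commanded by *the negotiators₂*, which does not share its index.
*the surgeons₁* does c-command the anaphor, but from outside its binding domain.
The anaphor is unbound in its domain → Principle A violation.

Principle A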